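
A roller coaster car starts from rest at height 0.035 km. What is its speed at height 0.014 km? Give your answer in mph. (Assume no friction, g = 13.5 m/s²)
mgh₁ = ½mv₂² + mgh₂ → v₂ = √(2g(h₁−h₂)) = √(2×13.5×(35−14)) = 23.81 m/s = 53.27 mph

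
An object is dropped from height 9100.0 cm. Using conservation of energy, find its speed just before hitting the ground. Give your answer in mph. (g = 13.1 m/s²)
mgh = ½mv² → v = √(2gh) = √(2×13.1×91) = 48.83 m/s = 109.2 mph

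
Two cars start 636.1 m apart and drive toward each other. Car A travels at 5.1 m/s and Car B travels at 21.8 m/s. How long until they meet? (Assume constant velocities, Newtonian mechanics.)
Combined speed: v_combined = 5.1 + 21.8 = 26.9 m/s
Time to meet: t = d/26.9 = 636.1/26.9 = 23.65 s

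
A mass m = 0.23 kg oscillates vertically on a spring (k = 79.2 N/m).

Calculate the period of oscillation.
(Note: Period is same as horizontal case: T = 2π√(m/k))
T = 2π√(m/k) = 2π√(0.23/79.2) = 0.3386 s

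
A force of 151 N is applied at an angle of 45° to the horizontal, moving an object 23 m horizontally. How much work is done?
W = Fd cosθ = 151×23×cos(45°) = 2455.8 J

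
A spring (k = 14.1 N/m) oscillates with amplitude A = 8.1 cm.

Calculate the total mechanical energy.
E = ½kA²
E = ½kA² = ½×14.1×(0.081)² = 0.04626 J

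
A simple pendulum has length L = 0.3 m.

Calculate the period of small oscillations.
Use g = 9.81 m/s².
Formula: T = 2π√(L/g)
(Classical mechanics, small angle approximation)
T = 2π√(L/g) = 2π√(0.3/9.81) = 1.099 s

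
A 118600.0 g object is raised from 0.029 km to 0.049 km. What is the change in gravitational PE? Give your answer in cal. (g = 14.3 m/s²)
ΔPE = mg(h₂ − h₁) = 118.6 kg × 14.3 m/s² × (49 − 29) m = 3.392e+04 J = 8107.0 cal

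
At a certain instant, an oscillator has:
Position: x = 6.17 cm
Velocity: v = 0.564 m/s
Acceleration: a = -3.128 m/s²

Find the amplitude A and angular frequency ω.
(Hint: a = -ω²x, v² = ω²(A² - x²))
a = −ω²x → ω = √(|a|/x) = √(3.128/0.0617) = 7.12 rad/s
v² = ω²(A² − x²) → A = √(x² + v²/ω²) = √(0.0617² + 0.564²/7.12²) = 0.1004 m = 10.04 cm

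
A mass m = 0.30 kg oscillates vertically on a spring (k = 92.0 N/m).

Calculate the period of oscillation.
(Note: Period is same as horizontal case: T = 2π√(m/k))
T = 2π√(m/k) = 2π√(0.3/92.0) = 0.3588 s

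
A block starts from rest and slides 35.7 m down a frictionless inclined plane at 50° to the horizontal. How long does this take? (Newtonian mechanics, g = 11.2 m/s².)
a = g sin(θ) = 11.2 × sin(50°) = 8.58 m/s²
t = √(2d/a) = √(2 × 35.7 / 8.58) = 2.88 s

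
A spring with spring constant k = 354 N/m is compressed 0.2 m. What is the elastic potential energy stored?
PE = ½kx² = ½×354×0.2² = 7.08 J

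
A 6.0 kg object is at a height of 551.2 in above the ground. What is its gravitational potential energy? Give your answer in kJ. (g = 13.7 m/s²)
PE = mgh = 6 kg × 13.7 m/s² × 14 m = 1151 J = 1.151 kJ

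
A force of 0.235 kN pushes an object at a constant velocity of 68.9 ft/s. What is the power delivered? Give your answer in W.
P = Fv = 235 N × 21 m/s = 4935 W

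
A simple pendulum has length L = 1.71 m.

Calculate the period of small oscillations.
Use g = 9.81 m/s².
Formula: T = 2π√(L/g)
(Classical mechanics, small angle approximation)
T = 2π√(L/g) = 2π√(1.71/9.81) = 2.623 s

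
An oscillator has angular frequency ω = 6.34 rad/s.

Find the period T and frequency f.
T = 2π/ω = 2π/6.34 = 0.991 s; f = ω/2π = 1.009 Hz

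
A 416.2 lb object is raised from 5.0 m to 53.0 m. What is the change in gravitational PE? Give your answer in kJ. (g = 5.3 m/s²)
ΔPE = mg(h₂ − h₁) = 188.8 kg × 5.3 m/s² × (53 − 5) m = 4.803e+04 J = 48.03 kJ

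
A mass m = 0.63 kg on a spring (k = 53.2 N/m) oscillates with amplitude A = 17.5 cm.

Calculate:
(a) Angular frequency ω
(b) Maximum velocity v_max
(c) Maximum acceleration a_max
ω = √(k/m) = √(53.2/0.63) = 9.189 rad/s
v_max = ωA = 9.189×0.175 = 1.608 m/s
a_max = ω²A = 9.189²×0.175 = 14.78 m/s²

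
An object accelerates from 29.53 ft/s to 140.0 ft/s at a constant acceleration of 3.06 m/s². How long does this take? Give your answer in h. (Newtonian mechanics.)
t = (v - v₀)/a (with unit conversion) = 0.003057 h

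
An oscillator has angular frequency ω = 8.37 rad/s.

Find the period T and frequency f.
T = 2π/ω = 2π/8.37 = 0.7507 s; f = ω/2π = 1.332 Hz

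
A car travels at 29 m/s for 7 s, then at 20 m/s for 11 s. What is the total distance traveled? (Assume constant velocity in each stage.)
d₁ = v₁t₁ = 29 × 7 = 203 m
d₂ = v₂t₂ = 20 × 11 = 220 m
d_total = 203 + 220 = 423 m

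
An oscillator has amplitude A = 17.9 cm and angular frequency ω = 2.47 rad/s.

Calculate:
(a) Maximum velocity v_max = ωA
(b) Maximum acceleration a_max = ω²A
v_max = ωA = 2.47×0.179 = 0.4421 m/s
a_max = ω²A = 2.47²×0.179 = 1.092 m/s²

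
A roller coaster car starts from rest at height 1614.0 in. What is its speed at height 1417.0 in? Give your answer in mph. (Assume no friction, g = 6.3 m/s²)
mgh₁ = ½mv₂² + mgh₂ → v₂ = √(2g(h₁−h₂)) = √(2×6.3×(41−35.99)) = 7.94 m/s = 17.76 mph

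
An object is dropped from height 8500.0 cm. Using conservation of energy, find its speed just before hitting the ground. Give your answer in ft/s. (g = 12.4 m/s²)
mgh = ½mv² → v = √(2gh) = √(2×12.4×85) = 45.91 m/s = 150.6 ft/s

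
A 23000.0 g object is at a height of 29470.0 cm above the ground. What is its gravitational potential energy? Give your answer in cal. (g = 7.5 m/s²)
PE = mgh = 23 kg × 7.5 m/s² × 294.7 m = 5.084e+04 J = 12150.0 cal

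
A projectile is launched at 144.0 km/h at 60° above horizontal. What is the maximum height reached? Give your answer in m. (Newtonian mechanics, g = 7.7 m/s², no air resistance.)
H = v₀²sin²(θ)/(2g) (with unit conversion) = 77.92 m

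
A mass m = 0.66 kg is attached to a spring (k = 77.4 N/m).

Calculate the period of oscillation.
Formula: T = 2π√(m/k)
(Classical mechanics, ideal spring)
T = 2π√(m/k) = 2π√(0.66/77.4) = 0.5802 s; f = 1/T = 1.724 Hz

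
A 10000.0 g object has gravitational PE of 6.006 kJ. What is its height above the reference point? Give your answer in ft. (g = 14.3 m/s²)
PE = mgh → h = PE/(mg) = 6006 J / (10 kg × 14.3 m/s²) = 42 m = 137.8 ft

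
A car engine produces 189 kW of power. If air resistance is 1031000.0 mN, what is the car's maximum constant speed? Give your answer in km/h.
P = Fv → v = P/F = 189000 W / 1031 N = 183.3 m/s = 659.9 km/h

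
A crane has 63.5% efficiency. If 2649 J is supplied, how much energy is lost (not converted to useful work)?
W_out = η × W_in = 0.635×2649 = 1682.1 J
W_lost = W_in − W_out = 2649 − 1682.1 = 966.88 J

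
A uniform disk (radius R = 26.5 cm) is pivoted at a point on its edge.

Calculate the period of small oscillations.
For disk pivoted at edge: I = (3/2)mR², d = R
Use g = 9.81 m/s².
I/m = (3/2)R² = 0.1053 m²; d = R = 0.265 m
T = 2π√((3/2)R²/(gR)) = 2π√(3R/(2g)) = 1.265 s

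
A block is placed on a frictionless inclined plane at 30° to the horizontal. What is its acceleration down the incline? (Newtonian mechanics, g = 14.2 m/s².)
a = g sin(θ) = 14.2 × sin(30°) = 14.2 × 0.5 = 7.1 m/s²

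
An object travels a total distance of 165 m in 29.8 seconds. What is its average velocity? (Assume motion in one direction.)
v_avg = Δd / Δt = 165 / 29.8 = 5.54 m/s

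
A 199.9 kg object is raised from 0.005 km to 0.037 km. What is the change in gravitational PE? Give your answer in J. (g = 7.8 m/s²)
ΔPE = mg(h₂ − h₁) = 199.9 kg × 7.8 m/s² × (37 − 5) m = 4.99e+04 J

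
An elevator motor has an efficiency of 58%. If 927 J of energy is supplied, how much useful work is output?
W_out = η × W_in = 0.58 × 927 = 537.66 J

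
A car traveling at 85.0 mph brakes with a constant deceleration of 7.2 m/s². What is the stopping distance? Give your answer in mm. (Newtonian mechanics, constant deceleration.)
d = v₀² / (2a) (with unit conversion) = 100300.0 mm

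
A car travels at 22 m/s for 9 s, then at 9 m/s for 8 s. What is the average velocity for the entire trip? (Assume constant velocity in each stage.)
d₁ = v₁t₁ = 22 × 9 = 198 m
d₂ = v₂t₂ = 9 × 8 = 72 m
d_total = 270 m, t_total = 17 s
v_avg = d_total/t_total = 270/17 = 15.88 m/s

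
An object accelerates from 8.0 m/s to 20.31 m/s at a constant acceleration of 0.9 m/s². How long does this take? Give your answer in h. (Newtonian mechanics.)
t = (v - v₀)/a (with unit conversion) = 0.003799 h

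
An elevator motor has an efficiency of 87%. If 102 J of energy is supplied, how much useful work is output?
W_out = η × W_in = 0.87 × 102 = 88.74 J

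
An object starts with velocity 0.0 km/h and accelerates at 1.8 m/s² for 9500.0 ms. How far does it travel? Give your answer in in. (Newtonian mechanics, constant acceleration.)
d = v₀t + ½at² (with unit conversion) = 3198.0 in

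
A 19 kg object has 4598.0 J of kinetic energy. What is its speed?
KE = ½mv² → v = √(2KE/m) = √(2×4598.0/19) = 22.0 m/s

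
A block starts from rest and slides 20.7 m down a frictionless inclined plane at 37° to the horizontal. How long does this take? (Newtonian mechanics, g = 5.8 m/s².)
a = g sin(θ) = 5.8 × sin(37°) = 3.49 m/s²
t = √(2d/a) = √(2 × 20.7 / 3.49) = 3.44 s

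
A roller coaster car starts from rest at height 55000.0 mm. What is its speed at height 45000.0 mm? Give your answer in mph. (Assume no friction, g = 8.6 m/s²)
mgh₁ = ½mv₂² + mgh₂ → v₂ = √(2g(h₁−h₂)) = √(2×8.6×(55−45)) = 13.11 m/s = 29.34 mph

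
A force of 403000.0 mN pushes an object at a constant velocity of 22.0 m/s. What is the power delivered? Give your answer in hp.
P = Fv = 403 N × 22 m/s = 8866 W = 11.89 hp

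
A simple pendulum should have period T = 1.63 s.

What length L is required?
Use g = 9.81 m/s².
T = 2π√(L/g) → L = g(T/2π)² = 9.81×(1.63/2π)² = 0.6602 m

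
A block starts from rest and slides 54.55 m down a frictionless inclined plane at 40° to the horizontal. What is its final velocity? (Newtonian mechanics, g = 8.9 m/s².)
a = g sin(θ) = 8.9 × sin(40°) = 5.72 m/s²
v = √(2ad) = √(2 × 5.72 × 54.55) = 24.98 m/s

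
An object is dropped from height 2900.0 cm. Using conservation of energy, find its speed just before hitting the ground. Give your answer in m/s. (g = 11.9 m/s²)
mgh = ½mv² → v = √(2gh) = √(2×11.9×29) = 26.27 m/s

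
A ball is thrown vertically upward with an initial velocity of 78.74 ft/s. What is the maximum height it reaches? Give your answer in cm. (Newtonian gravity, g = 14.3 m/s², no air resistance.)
h_max = v₀²/(2g) (with unit conversion) = 2014.0 cm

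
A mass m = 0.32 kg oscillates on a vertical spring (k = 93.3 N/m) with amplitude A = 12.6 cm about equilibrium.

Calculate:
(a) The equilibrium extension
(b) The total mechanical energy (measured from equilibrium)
x_eq = mg/k = 0.32×9.81/93.3 = 0.03365 m = 3.365 cm
E = ½kA² = ½×93.3×(0.126)² = 0.7406 J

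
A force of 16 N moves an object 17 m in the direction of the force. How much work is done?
W = Fd = 16×17 = 272.0 J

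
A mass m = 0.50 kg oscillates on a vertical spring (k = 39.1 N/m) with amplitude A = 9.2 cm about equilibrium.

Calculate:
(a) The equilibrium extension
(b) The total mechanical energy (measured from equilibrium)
x_eq = mg/k = 0.5×9.81/39.1 = 0.1254 m = 12.54 cm
E = ½kA² = ½×39.1×(0.092)² = 0.1655 J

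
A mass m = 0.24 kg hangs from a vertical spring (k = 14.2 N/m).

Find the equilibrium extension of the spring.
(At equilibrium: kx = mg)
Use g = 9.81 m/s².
x_eq = mg/k = 0.24×9.81/14.2 = 0.1658 m = 16.58 cm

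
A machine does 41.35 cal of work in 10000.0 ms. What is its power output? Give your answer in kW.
P = W/t = 173 J / 10 s = 17.3 W = 0.0173 kW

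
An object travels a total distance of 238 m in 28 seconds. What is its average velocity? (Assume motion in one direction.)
v_avg = Δd / Δt = 238 / 28 = 8.5 m/s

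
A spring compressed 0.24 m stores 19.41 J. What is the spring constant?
PE = ½kx² → k = 2PE/x² = 2×19.41/0.24² = 674.0 N/m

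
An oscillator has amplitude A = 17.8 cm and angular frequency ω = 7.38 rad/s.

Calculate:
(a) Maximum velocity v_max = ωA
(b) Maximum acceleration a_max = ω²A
v_max = ωA = 7.38×0.178 = 1.314 m/s
a_max = ω²A = 7.38²×0.178 = 9.695 m/s²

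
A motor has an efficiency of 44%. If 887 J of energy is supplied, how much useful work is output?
W_out = η × W_in = 0.44 × 887 = 390.28 J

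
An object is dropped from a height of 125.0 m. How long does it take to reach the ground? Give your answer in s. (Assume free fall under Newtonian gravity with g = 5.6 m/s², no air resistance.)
t = √(2h/g) = 6.682 s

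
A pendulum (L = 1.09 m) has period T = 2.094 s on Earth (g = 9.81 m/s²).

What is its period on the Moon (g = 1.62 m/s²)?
T = 2π√(L/g), so T_moon/T_earth = √(g_earth/g_moon)
T_moon = 2π√(1.09/1.62) = 5.154 s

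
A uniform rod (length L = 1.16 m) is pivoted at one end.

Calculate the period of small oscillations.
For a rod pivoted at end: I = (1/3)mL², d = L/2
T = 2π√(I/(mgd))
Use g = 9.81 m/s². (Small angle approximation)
I/m = (1/3)L² = 0.4485 m²; d = L/2 = 0.58 m
T = 2π√(I/(mgd)) = 2π√(0.4485/(9.81×0.58)) = 1.764 s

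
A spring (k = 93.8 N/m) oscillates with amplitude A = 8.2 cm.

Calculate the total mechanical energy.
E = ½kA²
E = ½kA² = ½×93.8×(0.082)² = 0.3154 J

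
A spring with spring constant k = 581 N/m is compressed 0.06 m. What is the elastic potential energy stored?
PE = ½kx² = ½×581×0.06² = 1.046 J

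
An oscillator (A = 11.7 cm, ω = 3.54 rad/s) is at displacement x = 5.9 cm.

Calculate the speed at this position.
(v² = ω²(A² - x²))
v = ω√(A² − x²) = 3.54×√(0.117² − 0.059²) = 0.3577 m/s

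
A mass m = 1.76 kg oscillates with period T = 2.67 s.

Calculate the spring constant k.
T = 2π√(m/k) → k = m(2π/T)² = 1.76×(2π/2.67)² = 9.747 N/m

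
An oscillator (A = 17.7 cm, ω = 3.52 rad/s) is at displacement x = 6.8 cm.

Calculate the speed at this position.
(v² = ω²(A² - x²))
v = ω√(A² − x²) = 3.52×√(0.177² − 0.068²) = 0.5752 m/s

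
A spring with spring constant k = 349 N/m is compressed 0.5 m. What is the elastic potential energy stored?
PE = ½kx² = ½×349×0.5² = 43.62 J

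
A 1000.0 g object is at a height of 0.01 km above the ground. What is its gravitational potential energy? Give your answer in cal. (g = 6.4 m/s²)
PE = mgh = 1 kg × 6.4 m/s² × 10 m = 64 J = 15.3 cal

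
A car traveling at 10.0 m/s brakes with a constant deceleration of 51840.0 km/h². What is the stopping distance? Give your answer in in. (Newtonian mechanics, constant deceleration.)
d = v₀² / (2a) (with unit conversion) = 492.1 in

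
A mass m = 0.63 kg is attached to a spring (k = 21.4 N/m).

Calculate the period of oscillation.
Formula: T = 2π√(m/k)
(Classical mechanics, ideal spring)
T = 2π√(m/k) = 2π√(0.63/21.4) = 1.078 s; f = 1/T = 0.9276 Hz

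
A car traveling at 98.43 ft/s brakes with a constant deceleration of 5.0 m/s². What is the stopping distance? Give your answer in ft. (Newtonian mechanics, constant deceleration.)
d = v₀² / (2a) (with unit conversion) = 295.3 ft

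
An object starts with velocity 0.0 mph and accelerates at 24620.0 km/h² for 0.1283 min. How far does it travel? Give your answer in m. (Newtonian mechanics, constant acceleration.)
d = v₀t + ½at² (with unit conversion) = 56.29 m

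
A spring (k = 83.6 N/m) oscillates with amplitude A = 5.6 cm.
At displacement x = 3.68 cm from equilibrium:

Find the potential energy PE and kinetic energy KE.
E_total = ½kA² = ½×83.6×(0.056)² = 0.1311 J
PE = ½kx² = ½×83.6×(0.0368)² = 0.05661 J
KE = E_total − PE = 0.07448 J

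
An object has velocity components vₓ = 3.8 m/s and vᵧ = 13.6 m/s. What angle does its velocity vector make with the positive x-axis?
θ = arctan(vᵧ/vₓ) = arctan(13.6/3.8) = 74.39°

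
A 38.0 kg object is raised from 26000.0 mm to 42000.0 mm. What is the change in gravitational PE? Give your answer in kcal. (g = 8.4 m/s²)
ΔPE = mg(h₂ − h₁) = 38 kg × 8.4 m/s² × (42 − 26) m = 5107 J = 1.221 kcal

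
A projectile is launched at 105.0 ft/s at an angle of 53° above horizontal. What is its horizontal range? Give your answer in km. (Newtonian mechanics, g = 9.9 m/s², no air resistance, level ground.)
R = v₀² sin(2θ) / g (with unit conversion) = 0.09945 km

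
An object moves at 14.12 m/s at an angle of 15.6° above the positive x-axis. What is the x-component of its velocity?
vₓ = v cos(θ) = 14.12 × cos(15.6°) = 13.6 m/s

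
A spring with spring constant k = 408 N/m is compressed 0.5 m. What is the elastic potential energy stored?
PE = ½kx² = ½×408×0.5² = 51.0 J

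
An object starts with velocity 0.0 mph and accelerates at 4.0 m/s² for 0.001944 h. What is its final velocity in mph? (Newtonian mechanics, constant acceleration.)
v = v₀ + at (with unit conversion) = 62.62 mph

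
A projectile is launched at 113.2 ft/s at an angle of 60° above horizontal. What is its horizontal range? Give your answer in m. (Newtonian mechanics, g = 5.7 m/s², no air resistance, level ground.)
R = v₀² sin(2θ) / g (with unit conversion) = 180.9 m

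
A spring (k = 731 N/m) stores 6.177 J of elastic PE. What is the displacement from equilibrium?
PE = ½kx² → x = √(2PE/k) = √(2×6.177/731) = 0.13 m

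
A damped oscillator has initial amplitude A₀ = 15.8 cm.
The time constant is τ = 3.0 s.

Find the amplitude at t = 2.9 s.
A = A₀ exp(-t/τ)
A = A₀ exp(−t/τ) = 15.8×exp(−2.9/3.0) = 6.01 cm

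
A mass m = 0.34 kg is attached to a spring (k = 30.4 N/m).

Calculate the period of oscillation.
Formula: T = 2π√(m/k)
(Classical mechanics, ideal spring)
T = 2π√(m/k) = 2π√(0.34/30.4) = 0.6645 s; f = 1/T = 1.505 Hz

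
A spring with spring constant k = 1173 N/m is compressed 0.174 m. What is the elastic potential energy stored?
PE = ½kx² = ½×1173×0.174² = 17.76 J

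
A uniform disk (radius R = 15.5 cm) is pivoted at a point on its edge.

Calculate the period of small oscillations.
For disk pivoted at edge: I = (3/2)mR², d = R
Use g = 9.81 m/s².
I/m = (3/2)R² = 0.03604 m²; d = R = 0.155 m
T = 2π√((3/2)R²/(gR)) = 2π√(3R/(2g)) = 0.9673 s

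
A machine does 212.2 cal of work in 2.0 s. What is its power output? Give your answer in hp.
P = W/t = 887.8 J / 2 s = 443.9 W = 0.5953 hp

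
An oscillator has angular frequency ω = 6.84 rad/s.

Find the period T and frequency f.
T = 2π/ω = 2π/6.84 = 0.9186 s; f = ω/2π = 1.089 Hz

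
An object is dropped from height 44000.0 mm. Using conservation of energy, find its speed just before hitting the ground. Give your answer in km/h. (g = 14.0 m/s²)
mgh = ½mv² → v = √(2gh) = √(2×14.0×44) = 35.1 m/s = 126.4 km/h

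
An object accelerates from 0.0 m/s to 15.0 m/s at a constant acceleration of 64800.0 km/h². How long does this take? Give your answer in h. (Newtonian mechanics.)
t = (v - v₀)/a (with unit conversion) = 0.0008333 h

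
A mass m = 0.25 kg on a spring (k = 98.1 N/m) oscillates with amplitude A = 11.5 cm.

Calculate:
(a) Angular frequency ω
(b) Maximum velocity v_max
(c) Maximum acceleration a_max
ω = √(k/m) = √(98.1/0.25) = 19.81 rad/s
v_max = ωA = 19.81×0.115 = 2.278 m/s
a_max = ω²A = 19.81²×0.115 = 45.13 m/s²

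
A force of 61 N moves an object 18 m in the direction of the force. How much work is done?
W = Fd = 61×18 = 1098.0 J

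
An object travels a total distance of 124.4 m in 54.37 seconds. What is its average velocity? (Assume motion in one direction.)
v_avg = Δd / Δt = 124.4 / 54.37 = 2.29 m/s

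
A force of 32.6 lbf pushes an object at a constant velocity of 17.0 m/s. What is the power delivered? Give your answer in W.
P = Fv = 145 N × 17 m/s = 2465 W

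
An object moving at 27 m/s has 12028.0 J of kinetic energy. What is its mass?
KE = ½mv² → m = 2KE/v² = 2×12028.0/27² = 33.0 kg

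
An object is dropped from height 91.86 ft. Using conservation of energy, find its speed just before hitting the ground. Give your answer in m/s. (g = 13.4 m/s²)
mgh = ½mv² → v = √(2gh) = √(2×13.4×28) = 27.39 m/s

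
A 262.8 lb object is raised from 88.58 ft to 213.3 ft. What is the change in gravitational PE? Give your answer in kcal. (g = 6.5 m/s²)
ΔPE = mg(h₂ − h₁) = 119.2 kg × 6.5 m/s² × (65.01 − 27) m = 2.945e+04 J = 7.04 kcal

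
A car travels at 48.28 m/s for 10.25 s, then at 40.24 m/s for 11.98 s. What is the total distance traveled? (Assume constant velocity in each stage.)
d₁ = v₁t₁ = 48.28 × 10.25 = 494.87 m
d₂ = v₂t₂ = 40.24 × 11.98 = 482.075 m
d_total = 494.87 + 482.075 = 976.95 m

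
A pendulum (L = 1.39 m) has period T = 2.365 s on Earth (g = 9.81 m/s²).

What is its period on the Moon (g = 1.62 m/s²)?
T = 2π√(L/g), so T_moon/T_earth = √(g_earth/g_moon)
T_moon = 2π√(1.39/1.62) = 5.82 s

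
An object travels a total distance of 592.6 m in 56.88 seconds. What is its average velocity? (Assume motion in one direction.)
v_avg = Δd / Δt = 592.6 / 56.88 = 10.42 m/s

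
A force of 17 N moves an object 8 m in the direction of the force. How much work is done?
W = Fd = 17×8 = 136.0 J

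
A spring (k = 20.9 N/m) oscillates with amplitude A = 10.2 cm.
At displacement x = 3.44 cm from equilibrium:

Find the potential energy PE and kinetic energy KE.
E_total = ½kA² = ½×20.9×(0.102)² = 0.1087 J
PE = ½kx² = ½×20.9×(0.0344)² = 0.01237 J
KE = E_total − PE = 0.09636 J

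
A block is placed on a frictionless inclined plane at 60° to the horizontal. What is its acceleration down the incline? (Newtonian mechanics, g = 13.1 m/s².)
a = g sin(θ) = 13.1 × sin(60°) = 13.1 × 0.866 = 11.34 m/s²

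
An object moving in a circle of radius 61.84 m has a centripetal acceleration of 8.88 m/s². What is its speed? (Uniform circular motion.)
v = √(a_c × r) = √(8.88 × 61.84) = 23.43 m/s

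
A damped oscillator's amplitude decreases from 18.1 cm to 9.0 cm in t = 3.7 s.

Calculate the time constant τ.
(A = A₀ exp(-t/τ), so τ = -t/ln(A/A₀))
A/A₀ = 9.0/18.1 = 0.4972; ln(A/A₀) = -0.6987
τ = −t/ln(A/A₀) = −3.7/-0.6987 = 5.296 s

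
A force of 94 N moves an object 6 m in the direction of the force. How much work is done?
W = Fd = 94×6 = 564.0 J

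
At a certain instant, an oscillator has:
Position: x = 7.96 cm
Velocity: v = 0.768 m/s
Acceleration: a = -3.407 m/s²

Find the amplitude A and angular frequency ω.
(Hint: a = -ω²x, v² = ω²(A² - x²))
a = −ω²x → ω = √(|a|/x) = √(3.407/0.0796) = 6.542 rad/s
v² = ω²(A² − x²) → A = √(x² + v²/ω²) = √(0.0796² + 0.768²/6.542²) = 0.1418 m = 14.18 cm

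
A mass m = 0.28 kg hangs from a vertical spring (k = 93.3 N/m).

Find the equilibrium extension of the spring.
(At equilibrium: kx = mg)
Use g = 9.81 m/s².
x_eq = mg/k = 0.28×9.81/93.3 = 0.02944 m = 2.944 cm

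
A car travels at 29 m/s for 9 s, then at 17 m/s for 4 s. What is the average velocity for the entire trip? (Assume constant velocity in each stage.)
d₁ = v₁t₁ = 29 × 9 = 261 m
d₂ = v₂t₂ = 17 × 4 = 68 m
d_total = 329 m, t_total = 13 s
v_avg = d_total/t_total = 329/13 = 25.31 m/s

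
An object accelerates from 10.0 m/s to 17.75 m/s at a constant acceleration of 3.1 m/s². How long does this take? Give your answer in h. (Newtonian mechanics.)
t = (v - v₀)/a (with unit conversion) = 0.0006944 h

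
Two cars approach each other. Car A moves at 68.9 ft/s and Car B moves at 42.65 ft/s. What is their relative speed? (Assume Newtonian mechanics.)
v_rel = v_A + v_B = 68.9 + 42.65 = 111.5 ft/s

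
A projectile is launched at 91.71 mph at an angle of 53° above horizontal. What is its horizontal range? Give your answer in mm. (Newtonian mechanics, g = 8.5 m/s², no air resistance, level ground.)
R = v₀² sin(2θ) / g (with unit conversion) = 190100.0 mm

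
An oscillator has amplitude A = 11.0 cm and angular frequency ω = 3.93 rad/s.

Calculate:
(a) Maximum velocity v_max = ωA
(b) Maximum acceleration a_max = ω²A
v_max = ωA = 3.93×0.11 = 0.4323 m/s
a_max = ω²A = 3.93²×0.11 = 1.699 m/s²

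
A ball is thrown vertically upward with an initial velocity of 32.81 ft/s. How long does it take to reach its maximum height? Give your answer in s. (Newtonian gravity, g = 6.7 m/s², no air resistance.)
t_up = v₀/g (with unit conversion) = 1.493 s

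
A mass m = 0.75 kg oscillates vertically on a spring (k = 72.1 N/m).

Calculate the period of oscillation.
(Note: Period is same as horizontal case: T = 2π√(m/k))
T = 2π√(m/k) = 2π√(0.75/72.1) = 0.6408 s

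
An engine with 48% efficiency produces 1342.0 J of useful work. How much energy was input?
W_in = W_out/η = 1342.0/0.48 = 2795.8 J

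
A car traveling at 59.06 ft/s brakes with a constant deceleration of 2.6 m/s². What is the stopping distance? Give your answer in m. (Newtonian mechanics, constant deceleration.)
d = v₀² / (2a) (with unit conversion) = 62.32 m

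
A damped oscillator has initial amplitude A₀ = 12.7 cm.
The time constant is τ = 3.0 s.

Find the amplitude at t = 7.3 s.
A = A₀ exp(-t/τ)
A = A₀ exp(−t/τ) = 12.7×exp(−7.3/3.0) = 1.114 cm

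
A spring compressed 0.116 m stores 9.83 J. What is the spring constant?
PE = ½kx² → k = 2PE/x² = 2×9.83/0.116² = 1461.0 N/m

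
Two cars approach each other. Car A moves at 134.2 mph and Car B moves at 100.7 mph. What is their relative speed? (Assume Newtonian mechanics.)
v_rel = v_A + v_B = 134.2 + 100.7 = 234.9 mph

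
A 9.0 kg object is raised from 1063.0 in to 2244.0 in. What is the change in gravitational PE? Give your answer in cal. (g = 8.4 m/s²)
ΔPE = mg(h₂ − h₁) = 9 kg × 8.4 m/s² × (57 − 27) m = 2268 J = 542.0 cal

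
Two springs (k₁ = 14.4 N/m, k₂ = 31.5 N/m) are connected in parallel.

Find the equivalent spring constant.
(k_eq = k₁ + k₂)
k_eq = k₁ + k₂ = 14.4 + 31.5 = 45.9 N/m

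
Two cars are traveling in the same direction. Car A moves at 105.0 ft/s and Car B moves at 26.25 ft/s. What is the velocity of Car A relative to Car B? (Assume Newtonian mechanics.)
v_rel = v_A - v_B = 105.0 - 26.25 = 78.75 ft/s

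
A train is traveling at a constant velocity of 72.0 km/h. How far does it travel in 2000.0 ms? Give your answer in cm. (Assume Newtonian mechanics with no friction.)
d = vt (with unit conversion) = 4000.0 cm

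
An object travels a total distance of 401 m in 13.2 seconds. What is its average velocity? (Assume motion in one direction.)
v_avg = Δd / Δt = 401 / 13.2 = 30.38 m/s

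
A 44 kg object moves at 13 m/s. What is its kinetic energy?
KE = ½mv² = ½×44×13² = 3718.0 J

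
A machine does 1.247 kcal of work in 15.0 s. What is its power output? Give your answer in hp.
P = W/t = 5217 J / 15 s = 347.8 W = 0.4664 hp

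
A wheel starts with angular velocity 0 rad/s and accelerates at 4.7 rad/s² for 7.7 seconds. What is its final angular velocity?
ω = ω₀ + αt = 0 + 4.7 × 7.7 = 36.19 rad/s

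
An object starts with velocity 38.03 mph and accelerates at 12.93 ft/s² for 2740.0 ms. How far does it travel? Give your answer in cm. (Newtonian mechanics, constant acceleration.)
d = v₀t + ½at² (with unit conversion) = 6138.0 cm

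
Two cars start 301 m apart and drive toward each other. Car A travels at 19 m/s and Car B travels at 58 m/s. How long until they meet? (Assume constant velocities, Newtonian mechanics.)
Combined speed: v_combined = 19 + 58 = 77 m/s
Time to meet: t = d/77 = 301/77 = 3.91 s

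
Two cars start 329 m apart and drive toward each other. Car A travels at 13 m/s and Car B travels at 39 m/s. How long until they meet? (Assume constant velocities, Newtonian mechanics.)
Combined speed: v_combined = 13 + 39 = 52 m/s
Time to meet: t = d/52 = 329/52 = 6.33 s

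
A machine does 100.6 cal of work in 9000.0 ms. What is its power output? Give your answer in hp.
P = W/t = 420.9 J / 9 s = 46.77 W = 0.06272 hp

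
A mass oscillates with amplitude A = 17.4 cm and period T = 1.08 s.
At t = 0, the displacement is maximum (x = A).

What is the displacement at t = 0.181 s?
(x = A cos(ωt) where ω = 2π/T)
ω = 2π/T = 2π/1.08 = 5.818 rad/s
x = A cos(ωt) = 17.4×cos(5.818×0.181) = 8.612 cm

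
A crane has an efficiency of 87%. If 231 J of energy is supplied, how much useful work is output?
W_out = η × W_in = 0.87 × 231 = 200.97 J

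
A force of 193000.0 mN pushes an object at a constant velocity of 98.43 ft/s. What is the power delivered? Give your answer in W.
P = Fv = 193 N × 30 m/s = 5790 W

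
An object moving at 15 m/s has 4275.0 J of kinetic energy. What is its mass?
KE = ½mv² → m = 2KE/v² = 2×4275.0/15² = 38.0 kg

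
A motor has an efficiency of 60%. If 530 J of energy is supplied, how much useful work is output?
W_out = η × W_in = 0.6 × 530 = 318.0 J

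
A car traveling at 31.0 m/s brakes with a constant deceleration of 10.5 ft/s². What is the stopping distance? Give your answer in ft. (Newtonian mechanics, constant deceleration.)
d = v₀² / (2a) (with unit conversion) = 492.6 ft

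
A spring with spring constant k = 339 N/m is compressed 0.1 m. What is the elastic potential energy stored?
PE = ½kx² = ½×339×0.1² = 1.695 J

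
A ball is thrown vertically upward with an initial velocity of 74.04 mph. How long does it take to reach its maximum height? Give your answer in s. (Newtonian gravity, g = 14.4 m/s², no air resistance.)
t_up = v₀/g (with unit conversion) = 2.299 s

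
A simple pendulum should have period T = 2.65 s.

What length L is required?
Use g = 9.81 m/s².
T = 2π√(L/g) → L = g(T/2π)² = 9.81×(2.65/2π)² = 1.745 m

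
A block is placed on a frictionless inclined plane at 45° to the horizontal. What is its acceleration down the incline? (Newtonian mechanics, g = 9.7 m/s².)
a = g sin(θ) = 9.7 × sin(45°) = 9.7 × 0.7071 = 6.86 m/s²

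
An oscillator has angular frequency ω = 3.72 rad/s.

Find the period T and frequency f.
T = 2π/ω = 2π/3.72 = 1.689 s; f = ω/2π = 0.5921 Hz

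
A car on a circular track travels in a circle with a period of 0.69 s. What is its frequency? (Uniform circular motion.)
f = 1/T = 1/0.69 = 1.4493 Hz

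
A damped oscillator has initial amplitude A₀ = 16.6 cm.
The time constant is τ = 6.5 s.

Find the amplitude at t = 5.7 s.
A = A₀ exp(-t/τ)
A = A₀ exp(−t/τ) = 16.6×exp(−5.7/6.5) = 6.907 cm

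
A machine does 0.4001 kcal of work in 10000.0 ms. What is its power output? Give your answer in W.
P = W/t = 1674 J / 10 s = 167.4 W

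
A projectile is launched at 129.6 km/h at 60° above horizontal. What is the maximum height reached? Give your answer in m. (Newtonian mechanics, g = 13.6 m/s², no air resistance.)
H = v₀²sin²(θ)/(2g) (with unit conversion) = 35.74 m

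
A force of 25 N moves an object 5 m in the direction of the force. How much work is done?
W = Fd = 25×5 = 125.0 J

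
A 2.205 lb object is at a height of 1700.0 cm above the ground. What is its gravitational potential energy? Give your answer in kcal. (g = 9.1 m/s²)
PE = mgh = 1 kg × 9.1 m/s² × 17 m = 154.7 J = 0.03698 kcal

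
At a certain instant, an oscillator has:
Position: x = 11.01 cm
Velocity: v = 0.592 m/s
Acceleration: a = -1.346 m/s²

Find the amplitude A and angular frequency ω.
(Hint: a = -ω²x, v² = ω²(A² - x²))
a = −ω²x → ω = √(|a|/x) = √(1.346/0.1101) = 3.496 rad/s
v² = ω²(A² − x²) → A = √(x² + v²/ω²) = √(0.1101² + 0.592²/3.496²) = 0.202 m = 20.2 cm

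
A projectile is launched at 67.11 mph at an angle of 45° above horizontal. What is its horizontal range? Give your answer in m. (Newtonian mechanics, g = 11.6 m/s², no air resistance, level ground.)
R = v₀² sin(2θ) / g (with unit conversion) = 77.59 m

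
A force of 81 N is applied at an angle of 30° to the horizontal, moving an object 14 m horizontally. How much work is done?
W = Fd cosθ = 81×14×cos(30°) = 982.07 J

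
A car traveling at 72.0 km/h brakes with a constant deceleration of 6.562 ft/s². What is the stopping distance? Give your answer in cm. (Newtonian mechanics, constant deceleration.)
d = v₀² / (2a) (with unit conversion) = 10000.0 cm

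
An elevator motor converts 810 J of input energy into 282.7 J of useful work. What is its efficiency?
η = W_out/W_in = 282.7/810 = 0.349 = 34.9%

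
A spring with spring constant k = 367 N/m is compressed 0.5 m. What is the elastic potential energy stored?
PE = ½kx² = ½×367×0.5² = 45.88 J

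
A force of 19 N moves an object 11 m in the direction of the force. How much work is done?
W = Fd = 19×11 = 209.0 J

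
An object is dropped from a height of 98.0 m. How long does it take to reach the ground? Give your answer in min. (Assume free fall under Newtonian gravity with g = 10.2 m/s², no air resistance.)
t = √(2h/g) (with unit conversion) = 0.07306 min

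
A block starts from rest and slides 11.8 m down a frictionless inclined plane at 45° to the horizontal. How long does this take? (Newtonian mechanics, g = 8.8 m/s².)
a = g sin(θ) = 8.8 × sin(45°) = 6.22 m/s²
t = √(2d/a) = √(2 × 11.8 / 6.22) = 1.95 s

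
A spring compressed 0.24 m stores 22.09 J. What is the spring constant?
PE = ½kx² → k = 2PE/x² = 2×22.09/0.24² = 767.0 N/m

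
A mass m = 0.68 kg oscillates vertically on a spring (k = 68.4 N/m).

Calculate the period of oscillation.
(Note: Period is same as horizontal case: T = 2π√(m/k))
T = 2π√(m/k) = 2π√(0.68/68.4) = 0.6265 s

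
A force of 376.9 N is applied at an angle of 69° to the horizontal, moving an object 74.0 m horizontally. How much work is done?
W = Fd cosθ = 376.9×74.0×cos(69°) = 9995.1 J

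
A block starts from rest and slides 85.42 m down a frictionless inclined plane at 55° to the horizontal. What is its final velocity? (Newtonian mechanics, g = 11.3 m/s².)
a = g sin(θ) = 11.3 × sin(55°) = 9.26 m/s²
v = √(2ad) = √(2 × 9.26 × 85.42) = 39.77 m/s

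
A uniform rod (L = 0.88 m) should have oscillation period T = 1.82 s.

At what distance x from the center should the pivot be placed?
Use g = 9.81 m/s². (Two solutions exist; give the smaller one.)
T = 2π√((L²/12 + x²)/(gx)). Let c = T²g/(4π²) = 0.8231.
x² − cx + L²/12 = 0 → x = (c − √(c² − L²/3))/2 = 0.08776 m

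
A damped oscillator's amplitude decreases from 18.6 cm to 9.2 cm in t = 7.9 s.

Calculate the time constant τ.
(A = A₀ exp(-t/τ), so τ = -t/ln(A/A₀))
A/A₀ = 9.2/18.6 = 0.4946; ln(A/A₀) = -0.704
τ = −t/ln(A/A₀) = −7.9/-0.704 = 11.22 s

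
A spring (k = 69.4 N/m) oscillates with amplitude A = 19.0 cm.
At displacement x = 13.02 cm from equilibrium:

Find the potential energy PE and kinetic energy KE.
E_total = ½kA² = ½×69.4×(0.19)² = 1.253 J
PE = ½kx² = ½×69.4×(0.1302)² = 0.5882 J
KE = E_total − PE = 0.6644 J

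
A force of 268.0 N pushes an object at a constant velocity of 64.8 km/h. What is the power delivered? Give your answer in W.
P = Fv = 268 N × 18 m/s = 4824 W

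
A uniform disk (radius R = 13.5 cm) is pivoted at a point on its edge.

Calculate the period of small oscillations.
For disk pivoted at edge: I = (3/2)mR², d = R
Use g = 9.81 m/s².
I/m = (3/2)R² = 0.02734 m²; d = R = 0.135 m
T = 2π√((3/2)R²/(gR)) = 2π√(3R/(2g)) = 0.9027 s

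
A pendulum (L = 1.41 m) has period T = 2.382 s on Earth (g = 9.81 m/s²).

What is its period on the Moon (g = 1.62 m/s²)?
T = 2π√(L/g), so T_moon/T_earth = √(g_earth/g_moon)
T_moon = 2π√(1.41/1.62) = 5.862 s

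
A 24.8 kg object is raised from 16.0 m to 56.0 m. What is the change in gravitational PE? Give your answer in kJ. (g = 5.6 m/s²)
ΔPE = mg(h₂ − h₁) = 24.8 kg × 5.6 m/s² × (56 − 16) m = 5555 J = 5.555 kJ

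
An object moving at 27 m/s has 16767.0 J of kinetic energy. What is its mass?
KE = ½mv² → m = 2KE/v² = 2×16767.0/27² = 46.0 kg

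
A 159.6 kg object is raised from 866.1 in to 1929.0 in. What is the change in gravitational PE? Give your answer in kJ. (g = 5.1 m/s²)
ΔPE = mg(h₂ − h₁) = 159.6 kg × 5.1 m/s² × (49 − 22) m = 2.198e+04 J = 21.98 kJ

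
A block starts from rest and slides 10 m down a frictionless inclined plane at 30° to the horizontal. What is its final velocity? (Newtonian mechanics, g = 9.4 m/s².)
a = g sin(θ) = 9.4 × sin(30°) = 4.7 m/s²
v = √(2ad) = √(2 × 4.7 × 10) = 9.7 m/s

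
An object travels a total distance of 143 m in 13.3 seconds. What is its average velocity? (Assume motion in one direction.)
v_avg = Δd / Δt = 143 / 13.3 = 10.75 m/s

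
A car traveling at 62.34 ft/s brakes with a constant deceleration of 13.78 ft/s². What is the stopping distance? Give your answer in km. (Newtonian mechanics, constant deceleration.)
d = v₀² / (2a) (with unit conversion) = 0.04298 km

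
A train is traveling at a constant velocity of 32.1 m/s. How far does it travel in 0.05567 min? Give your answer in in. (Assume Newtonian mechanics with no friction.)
d = vt (with unit conversion) = 4221.0 in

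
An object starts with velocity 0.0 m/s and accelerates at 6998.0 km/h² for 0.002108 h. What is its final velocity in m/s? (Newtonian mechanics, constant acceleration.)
v = v₀ + at (with unit conversion) = 4.098 m/s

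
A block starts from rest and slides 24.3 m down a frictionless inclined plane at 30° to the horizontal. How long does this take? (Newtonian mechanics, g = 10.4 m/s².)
a = g sin(θ) = 10.4 × sin(30°) = 5.2 m/s²
t = √(2d/a) = √(2 × 24.3 / 5.2) = 3.06 s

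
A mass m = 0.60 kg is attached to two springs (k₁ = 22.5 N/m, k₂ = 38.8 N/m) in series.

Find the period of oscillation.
k_eq = k₁k₂/(k₁+k₂) = 14.24 N/m
T = 2π√(m/k_eq) = 2π√(0.6/14.24) = 1.29 s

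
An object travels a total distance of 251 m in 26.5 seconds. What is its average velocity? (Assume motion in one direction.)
v_avg = Δd / Δt = 251 / 26.5 = 9.47 m/s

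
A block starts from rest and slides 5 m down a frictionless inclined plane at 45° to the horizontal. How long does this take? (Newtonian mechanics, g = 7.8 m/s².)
a = g sin(θ) = 7.8 × sin(45°) = 5.52 m/s²
t = √(2d/a) = √(2 × 5 / 5.52) = 1.35 s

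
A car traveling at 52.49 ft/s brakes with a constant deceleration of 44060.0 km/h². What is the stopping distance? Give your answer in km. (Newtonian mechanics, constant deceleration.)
d = v₀² / (2a) (with unit conversion) = 0.03765 km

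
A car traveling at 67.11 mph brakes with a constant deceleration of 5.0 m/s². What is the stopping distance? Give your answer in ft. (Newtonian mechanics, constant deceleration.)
d = v₀² / (2a) (with unit conversion) = 295.3 ft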